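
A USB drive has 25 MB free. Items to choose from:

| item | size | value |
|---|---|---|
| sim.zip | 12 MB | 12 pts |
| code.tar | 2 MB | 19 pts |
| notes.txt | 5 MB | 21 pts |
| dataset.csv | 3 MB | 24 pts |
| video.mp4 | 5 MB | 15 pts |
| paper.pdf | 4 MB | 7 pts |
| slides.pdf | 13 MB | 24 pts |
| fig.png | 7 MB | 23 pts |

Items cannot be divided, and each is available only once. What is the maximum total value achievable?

102 pts

Check high-value combinations within 25 MB:
- code.tar+notes.txt+dataset.csv+video.mp4+fig.png: size 2+5+3+5+7=22, value 19+21+24+15+23=102
- code.tar+notes.txt+dataset.csv+paper.pdf+fig.png: size 2+5+3+4+7=21, value 19+21+24+7+23=94
- notes.txt+dataset.csv+video.mp4+paper.pdf+fig.png: size 5+3+5+4+7=24, value 21+24+15+7+23=90
Best: 102 pts.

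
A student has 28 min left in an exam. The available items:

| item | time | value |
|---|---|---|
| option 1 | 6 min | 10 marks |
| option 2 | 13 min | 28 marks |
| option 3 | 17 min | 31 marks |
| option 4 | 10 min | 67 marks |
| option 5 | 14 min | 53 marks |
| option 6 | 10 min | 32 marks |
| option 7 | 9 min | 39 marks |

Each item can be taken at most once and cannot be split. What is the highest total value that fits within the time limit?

Check high-value combinations within 28 min:
- option 4+option 5: time 10+14=24, value 67+53=120
- option 1+option 4+option 7: time 6+10+9=25, value 10+67+39=116
- option 1+option 4+option 6: time 6+10+10=26, value 10+67+32=109
- option 4+option 7: time 10+9=19, value 67+39=106
- option 4+option 6: time 10+10=20, value 67+32=99
Best: 120 marks.

120 marks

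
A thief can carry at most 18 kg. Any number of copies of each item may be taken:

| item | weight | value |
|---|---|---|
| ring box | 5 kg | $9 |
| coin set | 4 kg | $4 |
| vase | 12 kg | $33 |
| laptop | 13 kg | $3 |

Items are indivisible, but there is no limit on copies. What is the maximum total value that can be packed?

$42

Best value-per-unit is vase at 33/12; filling with it alone gives 1×33 = 33.
Optimal mix: 1×ring box + 1×vase → weight 17, value 42.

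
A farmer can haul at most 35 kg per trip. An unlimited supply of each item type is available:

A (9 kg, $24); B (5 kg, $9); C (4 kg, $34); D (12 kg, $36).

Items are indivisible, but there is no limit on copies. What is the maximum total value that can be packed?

Best value-per-unit is C at 34/4, and filling with it alone uses weight 8×4=32. No mix of the others beats 8×34 = 272.

$272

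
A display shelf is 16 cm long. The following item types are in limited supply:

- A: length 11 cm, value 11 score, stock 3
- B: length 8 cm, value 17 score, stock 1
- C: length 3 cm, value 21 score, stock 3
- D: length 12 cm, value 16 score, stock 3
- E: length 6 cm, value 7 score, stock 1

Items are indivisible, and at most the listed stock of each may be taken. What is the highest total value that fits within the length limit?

70 score

Best selections within length 16 and stock limits:
- 3×C + 1×E: length 15, value 70
- 3×C: length 9, value 63
- 1×B + 2×C: length 14, value 59
Best: 70 score.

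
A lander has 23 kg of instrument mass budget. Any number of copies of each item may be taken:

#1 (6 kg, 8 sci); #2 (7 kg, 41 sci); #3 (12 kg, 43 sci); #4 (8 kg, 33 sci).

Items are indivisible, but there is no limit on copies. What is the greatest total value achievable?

123 sci

Best value-per-unit is #2 at 41/7, and filling with it alone uses mass 3×7=21. No mix of the others beats 3×41 = 123.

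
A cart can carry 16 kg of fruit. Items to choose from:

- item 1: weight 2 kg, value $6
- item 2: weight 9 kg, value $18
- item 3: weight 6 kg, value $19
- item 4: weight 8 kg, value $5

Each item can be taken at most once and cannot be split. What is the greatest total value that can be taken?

Check high-value combinations within 16 kg:
- item 2+item 3: weight 9+6=15, value 18+19=37
- item 1+item 3+item 4: weight 2+6+8=16, value 6+19+5=30
- item 1+item 3: weight 2+6=8, value 6+19=25
- item 1+item 2: weight 2+9=11, value 6+18=24
Best: $37.

$37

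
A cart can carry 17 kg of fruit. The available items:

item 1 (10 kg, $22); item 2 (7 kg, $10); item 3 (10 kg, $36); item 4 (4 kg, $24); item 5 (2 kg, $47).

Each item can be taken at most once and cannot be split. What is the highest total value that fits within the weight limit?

Check high-value combinations within 17 kg:
- item 3+item 4+item 5: weight 10+4+2=16, value 36+24+47=107
- item 1+item 4+item 5: weight 10+4+2=16, value 22+24+47=93
- item 3+item 5: weight 10+2=12, value 36+47=83
- item 2+item 4+item 5: weight 7+4+2=13, value 10+24+47=81
- item 4+item 5: weight 4+2=6, value 24+47=71
Best: $107.

$107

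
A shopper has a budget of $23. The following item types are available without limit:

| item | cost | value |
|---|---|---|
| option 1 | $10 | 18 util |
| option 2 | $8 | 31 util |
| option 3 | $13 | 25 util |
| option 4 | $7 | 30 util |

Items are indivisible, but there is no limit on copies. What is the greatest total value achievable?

Best value-per-unit is option 4 at 30/7; filling with it alone gives 3×30 = 90.
Optimal mix: 2×option 2 + 1×option 4 → cost 23, value 92.

92 util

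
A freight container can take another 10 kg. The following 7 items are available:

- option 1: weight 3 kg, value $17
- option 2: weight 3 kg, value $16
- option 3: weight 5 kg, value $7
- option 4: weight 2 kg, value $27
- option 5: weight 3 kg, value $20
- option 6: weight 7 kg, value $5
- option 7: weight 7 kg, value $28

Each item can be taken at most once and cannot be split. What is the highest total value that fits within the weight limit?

Check high-value combinations within 10 kg:
- option 1+option 4+option 5: weight 3+2+3=8, value 17+27+20=64
- option 2+option 4+option 5: weight 3+2+3=8, value 16+27+20=63
- option 1+option 2+option 4: weight 3+3+2=8, value 17+16+27=60
- option 4+option 7: weight 2+7=9, value 27+28=55
- option 3+option 4+option 5: weight 5+2+3=10, value 7+27+20=54
Best: $64.

$64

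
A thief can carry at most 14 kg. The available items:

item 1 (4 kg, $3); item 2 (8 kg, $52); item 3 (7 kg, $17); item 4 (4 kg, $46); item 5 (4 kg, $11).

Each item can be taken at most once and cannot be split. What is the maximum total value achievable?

$98

Check high-value combinations within 14 kg:
- item 2+item 4: weight 8+4=12, value 52+46=98
- item 3+item 4: weight 7+4=11, value 17+46=63
- item 2+item 5: weight 8+4=12, value 52+11=63
- item 1+item 4+item 5: weight 4+4+4=12, value 3+46+11=60
Best: $98.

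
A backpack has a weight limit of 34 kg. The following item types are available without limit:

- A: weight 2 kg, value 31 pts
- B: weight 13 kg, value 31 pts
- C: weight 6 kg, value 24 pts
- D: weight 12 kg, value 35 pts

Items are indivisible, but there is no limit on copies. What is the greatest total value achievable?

Best value-per-unit is A at 31/2, and filling with it alone uses weight 17×2=34. No mix of the others beats 17×31 = 527.

527 pts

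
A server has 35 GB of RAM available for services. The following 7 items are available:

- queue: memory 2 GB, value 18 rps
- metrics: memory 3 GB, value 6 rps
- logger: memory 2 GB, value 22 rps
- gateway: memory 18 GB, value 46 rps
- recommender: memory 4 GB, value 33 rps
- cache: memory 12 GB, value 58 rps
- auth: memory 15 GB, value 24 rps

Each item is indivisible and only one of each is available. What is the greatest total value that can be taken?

155 rps

Check high-value combinations within 35 GB:
- queue+logger+recommender+cache+auth: memory 2+2+4+12+15=35, value 18+22+33+58+24=155
- queue+logger+gateway+cache: memory 2+2+18+12=34, value 18+22+46+58=144
- queue+metrics+logger+recommender+cache: memory 2+3+2+4+12=23, value 18+6+22+33+58=137
- logger+recommender+cache+auth: memory 2+4+12+15=33, value 22+33+58+24=137
Best: 155 rps.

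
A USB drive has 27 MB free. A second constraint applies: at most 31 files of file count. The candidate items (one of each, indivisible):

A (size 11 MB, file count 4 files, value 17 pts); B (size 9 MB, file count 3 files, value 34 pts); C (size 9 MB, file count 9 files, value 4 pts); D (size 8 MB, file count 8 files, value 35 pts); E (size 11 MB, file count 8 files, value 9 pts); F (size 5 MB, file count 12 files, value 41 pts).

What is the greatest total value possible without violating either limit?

110 pts

Feasible sets respecting both limits:
- B+D+F: size 22, file count 23, value 110
- A+D+F: size 24, file count 24, value 93
- A+B+F: size 25, file count 19, value 92
- D+E+F: size 24, file count 28, value 85
Best: 110 pts.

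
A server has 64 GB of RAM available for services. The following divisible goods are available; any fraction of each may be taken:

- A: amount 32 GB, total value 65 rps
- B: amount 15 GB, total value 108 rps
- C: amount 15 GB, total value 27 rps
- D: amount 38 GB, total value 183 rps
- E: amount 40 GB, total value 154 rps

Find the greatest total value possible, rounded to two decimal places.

333.35

Take in order of value per unit:
- B (108/15 per unit): all 15 → value 108, running total 108.00
- D (183/38 per unit): all 38 → value 183, running total 291.00
- E (154/40 per unit): 11 of 40 → value 11×154/40 = 42.3500, running total 333.35
Total 333.35.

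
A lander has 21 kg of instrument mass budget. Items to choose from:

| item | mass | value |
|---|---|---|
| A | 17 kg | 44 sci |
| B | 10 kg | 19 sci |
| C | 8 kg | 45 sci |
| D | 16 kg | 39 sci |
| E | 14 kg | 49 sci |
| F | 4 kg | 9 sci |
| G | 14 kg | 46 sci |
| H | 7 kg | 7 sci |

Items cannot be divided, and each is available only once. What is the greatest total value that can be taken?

Check high-value combinations within 21 kg:
- B+C: mass 10+8=18, value 19+45=64
- C+F+H: mass 8+4+7=19, value 45+9+7=61
- E+F: mass 14+4=18, value 49+9=58
- E+H: mass 14+7=21, value 49+7=56
- F+G: mass 4+14=18, value 9+46=55
Best: 64 sci.

64 sci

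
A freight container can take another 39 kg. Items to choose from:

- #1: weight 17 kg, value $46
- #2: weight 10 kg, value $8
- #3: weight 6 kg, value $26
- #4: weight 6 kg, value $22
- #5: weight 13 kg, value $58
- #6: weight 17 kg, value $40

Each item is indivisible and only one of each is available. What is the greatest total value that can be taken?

This is a 0/1 knapsack; check combinations near the capacity.
- #1+#3+#5: weight 17+6+13=36, value 46+26+58=130
- #1+#4+#5: weight 17+6+13=36, value 46+22+58=126
- #3+#5+#6: weight 6+13+17=36, value 26+58+40=124
- #4+#5+#6: weight 6+13+17=36, value 22+58+40=120
Best: $130.

$130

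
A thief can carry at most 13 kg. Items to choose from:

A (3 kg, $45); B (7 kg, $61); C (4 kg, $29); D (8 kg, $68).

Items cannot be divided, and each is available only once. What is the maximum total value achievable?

$113

Check high-value combinations within 13 kg:
- A+D: weight 3+8=11, value 45+68=113
- A+B: weight 3+7=10, value 45+61=106
- C+D: weight 4+8=12, value 29+68=97
Best: $113.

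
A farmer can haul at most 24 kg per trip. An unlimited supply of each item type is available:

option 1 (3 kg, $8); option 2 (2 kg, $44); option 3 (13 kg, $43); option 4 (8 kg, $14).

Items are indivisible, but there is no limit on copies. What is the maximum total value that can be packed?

Best value-per-unit is option 2 at 44/2, and filling with it alone uses weight 12×2=24. No mix of the others beats 12×44 = 528.

$528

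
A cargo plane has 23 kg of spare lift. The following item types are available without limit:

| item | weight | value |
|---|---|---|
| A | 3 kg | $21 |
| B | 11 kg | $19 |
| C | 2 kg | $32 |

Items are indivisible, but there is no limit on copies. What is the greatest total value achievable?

Best value-per-unit is C at 32/2, and filling with it alone uses weight 11×2=22. No mix of the others beats 11×32 = 352.

$352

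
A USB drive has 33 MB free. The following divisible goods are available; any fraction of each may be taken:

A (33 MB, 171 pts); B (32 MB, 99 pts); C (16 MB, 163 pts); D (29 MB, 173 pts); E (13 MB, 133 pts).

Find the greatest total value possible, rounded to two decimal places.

Take in order of value per unit:
- E (133/13 per unit): all 13 → value 133, running total 133.00
- C (163/16 per unit): all 16 → value 163, running total 296.00
- D (173/29 per unit): 4 of 29 → value 4×173/29 = 23.8621, running total 319.86
Total 319.86.

319.86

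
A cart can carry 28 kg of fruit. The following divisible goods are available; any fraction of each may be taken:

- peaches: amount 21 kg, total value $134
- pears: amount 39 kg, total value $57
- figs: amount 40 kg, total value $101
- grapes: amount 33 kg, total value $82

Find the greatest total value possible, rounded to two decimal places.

151.68

Take in order of value per unit:
- peaches (134/21 per unit): all 21 → value 134, running total 134.00
- figs (101/40 per unit): 7 of 40 → value 7×101/40 = 17.6750, running total 151.68
Total 151.68.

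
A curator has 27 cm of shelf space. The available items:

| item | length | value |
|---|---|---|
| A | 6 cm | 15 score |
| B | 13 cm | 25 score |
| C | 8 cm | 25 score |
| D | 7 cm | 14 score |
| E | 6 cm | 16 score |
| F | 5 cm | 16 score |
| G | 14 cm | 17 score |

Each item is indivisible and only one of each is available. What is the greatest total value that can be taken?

72 score

Check high-value combinations within 27 cm:
- A+C+E+F: length 6+8+6+5=25, value 15+25+16+16=72
- C+D+E+F: length 8+7+6+5=26, value 25+14+16+16=71
- A+C+D+F: length 6+8+7+5=26, value 15+25+14+16=70
Best: 72 score.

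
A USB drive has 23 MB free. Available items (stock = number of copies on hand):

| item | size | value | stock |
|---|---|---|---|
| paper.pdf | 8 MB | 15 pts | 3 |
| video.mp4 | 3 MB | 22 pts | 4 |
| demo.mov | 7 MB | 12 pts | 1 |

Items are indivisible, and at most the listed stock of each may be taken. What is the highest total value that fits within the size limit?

Best selections within size 23 and stock limits:
- 1×paper.pdf + 4×video.mp4: size 20, value 103
- 4×video.mp4 + 1×demo.mov: size 19, value 100
Best: 103 pts.

103 pts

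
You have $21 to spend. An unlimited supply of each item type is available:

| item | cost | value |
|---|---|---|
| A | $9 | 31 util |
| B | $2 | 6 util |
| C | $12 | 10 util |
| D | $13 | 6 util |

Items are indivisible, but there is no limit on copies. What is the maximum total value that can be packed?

68 util

Best value-per-unit is A at 31/9; filling with it alone gives 2×31 = 62.
Optimal mix: 2×A + 1×B → cost 20, value 68.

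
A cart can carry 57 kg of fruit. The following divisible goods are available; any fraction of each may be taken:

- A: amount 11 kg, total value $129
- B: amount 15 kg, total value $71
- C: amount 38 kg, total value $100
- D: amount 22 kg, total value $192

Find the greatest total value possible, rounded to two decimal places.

Take in order of value per unit:
- A (129/11 per unit): all 11 → value 129, running total 129.00
- D (192/22 per unit): all 22 → value 192, running total 321.00
- B (71/15 per unit): all 15 → value 71, running total 392.00
- C (100/38 per unit): 9 of 38 → value 9×100/38 = 23.6842, running total 415.68
Total 415.68.

415.68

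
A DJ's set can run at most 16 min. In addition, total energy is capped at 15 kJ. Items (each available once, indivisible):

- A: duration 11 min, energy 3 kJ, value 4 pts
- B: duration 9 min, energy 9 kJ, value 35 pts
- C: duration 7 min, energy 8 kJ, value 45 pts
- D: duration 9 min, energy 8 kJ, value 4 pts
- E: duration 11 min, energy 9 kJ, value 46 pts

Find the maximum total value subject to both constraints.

Feasible sets respecting both limits:
- E: duration 11, energy 9, value 46
- C: duration 7, energy 8, value 45
- B: duration 9, energy 9, value 35
- A: duration 11, energy 3, value 4
Best: 46 pts.

46 pts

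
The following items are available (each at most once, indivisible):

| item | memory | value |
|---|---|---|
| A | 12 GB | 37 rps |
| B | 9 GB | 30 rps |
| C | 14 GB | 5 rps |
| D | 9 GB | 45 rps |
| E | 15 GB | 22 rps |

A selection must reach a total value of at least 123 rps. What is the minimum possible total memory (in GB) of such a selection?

Subsets with value ≥ 123, sorted by total memory:
- A+B+D+E: memory 45, value 134
- A+B+C+D+E: memory 59, value 139
Minimum memory: 45 GB.

45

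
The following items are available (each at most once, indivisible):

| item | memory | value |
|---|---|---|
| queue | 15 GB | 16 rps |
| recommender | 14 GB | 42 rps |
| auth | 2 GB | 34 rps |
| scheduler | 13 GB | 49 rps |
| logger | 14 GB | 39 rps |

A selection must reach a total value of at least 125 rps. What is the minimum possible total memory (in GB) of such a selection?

29

Subsets with value ≥ 125, sorted by total memory:
- recommender+auth+scheduler: memory 29, value 125
- recommender+scheduler+logger: memory 41, value 130
- recommender+auth+scheduler+logger: memory 43, value 164
- queue+recommender+auth+scheduler: memory 44, value 141
Minimum memory: 29 GB.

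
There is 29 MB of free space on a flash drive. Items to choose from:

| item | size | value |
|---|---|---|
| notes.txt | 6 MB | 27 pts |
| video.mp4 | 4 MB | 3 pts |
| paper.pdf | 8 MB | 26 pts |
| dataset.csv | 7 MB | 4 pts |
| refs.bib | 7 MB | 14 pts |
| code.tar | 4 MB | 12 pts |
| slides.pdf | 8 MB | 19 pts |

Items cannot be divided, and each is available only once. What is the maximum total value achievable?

86 pts

This is a 0/1 knapsack; check combinations near the capacity.
- notes.txt+paper.pdf+refs.bib+slides.pdf: size 6+8+7+8=29, value 27+26+14+19=86
- notes.txt+paper.pdf+code.tar+slides.pdf: size 6+8+4+8=26, value 27+26+12+19=84
- notes.txt+video.mp4+paper.pdf+refs.bib+code.tar: size 6+4+8+7+4=29, value 27+3+26+14+12=82
- notes.txt+paper.pdf+refs.bib+code.tar: size 6+8+7+4=25, value 27+26+14+12=79
Best: 86 pts.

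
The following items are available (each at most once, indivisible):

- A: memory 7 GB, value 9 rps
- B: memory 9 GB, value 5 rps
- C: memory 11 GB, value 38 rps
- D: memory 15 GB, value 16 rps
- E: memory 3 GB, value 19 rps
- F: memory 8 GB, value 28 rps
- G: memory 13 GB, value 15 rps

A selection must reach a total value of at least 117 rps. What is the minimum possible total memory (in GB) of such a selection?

Subsets with value ≥ 117, sorted by total memory:
- A+C+D+E+F+G: memory 57, value 125
- B+C+D+E+F+G: memory 59, value 121
- A+B+C+D+E+F+G: memory 66, value 130
Minimum memory: 57 GB.

57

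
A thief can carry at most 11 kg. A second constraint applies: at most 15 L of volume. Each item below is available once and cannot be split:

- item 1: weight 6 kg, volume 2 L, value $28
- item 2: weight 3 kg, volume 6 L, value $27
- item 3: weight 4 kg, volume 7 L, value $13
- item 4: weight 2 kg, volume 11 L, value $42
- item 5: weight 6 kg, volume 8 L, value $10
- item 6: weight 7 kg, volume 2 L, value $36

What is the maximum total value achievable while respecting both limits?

Feasible sets respecting both limits:
- item 4+item 6: weight 9, volume 13, value 78
- item 1+item 4: weight 8, volume 13, value 70
- item 2+item 6: weight 10, volume 8, value 63
- item 1+item 2: weight 9, volume 8, value 55
Best: $78.

$78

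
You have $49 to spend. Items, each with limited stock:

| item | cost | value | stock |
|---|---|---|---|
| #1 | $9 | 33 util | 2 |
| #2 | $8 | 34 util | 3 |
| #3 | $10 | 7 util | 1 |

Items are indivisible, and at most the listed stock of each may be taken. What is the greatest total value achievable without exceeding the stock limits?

Best selections within cost 49 and stock limits:
- 2×#1 + 3×#2: cost 42, value 168
- 1×#1 + 3×#2 + 1×#3: cost 43, value 142
- 2×#1 + 2×#2 + 1×#3: cost 44, value 141
Best: 168 util.

168 util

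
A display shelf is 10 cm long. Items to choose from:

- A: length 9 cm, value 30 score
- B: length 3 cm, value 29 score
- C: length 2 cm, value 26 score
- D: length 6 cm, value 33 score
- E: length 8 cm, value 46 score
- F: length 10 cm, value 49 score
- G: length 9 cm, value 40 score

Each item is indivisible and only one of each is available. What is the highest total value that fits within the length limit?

Check high-value combinations within 10 cm:
- C+E: length 2+8=10, value 26+46=72
- B+D: length 3+6=9, value 29+33=62
- C+D: length 2+6=8, value 26+33=59
Best: 72 score.

72 score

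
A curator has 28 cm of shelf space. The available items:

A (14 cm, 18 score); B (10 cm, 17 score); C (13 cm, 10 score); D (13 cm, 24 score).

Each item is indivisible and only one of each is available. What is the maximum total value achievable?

Check high-value combinations within 28 cm:
- A+D: length 14+13=27, value 18+24=42
- B+D: length 10+13=23, value 17+24=41
- A+B: length 14+10=24, value 18+17=35
- C+D: length 13+13=26, value 10+24=34
Best: 42 score.

42 score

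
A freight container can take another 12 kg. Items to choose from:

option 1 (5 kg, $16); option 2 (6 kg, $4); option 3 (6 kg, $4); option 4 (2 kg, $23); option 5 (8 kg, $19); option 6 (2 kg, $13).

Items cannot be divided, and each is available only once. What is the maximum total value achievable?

This is a 0/1 knapsack; check combinations near the capacity.
- option 4+option 5+option 6: weight 2+8+2=12, value 23+19+13=55
- option 1+option 4+option 6: weight 5+2+2=9, value 16+23+13=52
- option 4+option 5: weight 2+8=10, value 23+19=42
- option 2+option 4+option 6: weight 6+2+2=10, value 4+23+13=40
Best: $55.

$55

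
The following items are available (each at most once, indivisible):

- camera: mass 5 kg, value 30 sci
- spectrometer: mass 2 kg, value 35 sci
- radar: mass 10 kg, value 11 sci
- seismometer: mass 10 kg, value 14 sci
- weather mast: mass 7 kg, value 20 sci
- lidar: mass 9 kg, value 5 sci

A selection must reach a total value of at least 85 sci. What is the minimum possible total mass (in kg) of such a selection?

Subsets with value ≥ 85, sorted by total mass:
- camera+spectrometer+weather mast: mass 14, value 85
- camera+spectrometer+weather mast+lidar: mass 23, value 90
- camera+spectrometer+seismometer+weather mast: mass 24, value 99
- camera+spectrometer+radar+weather mast: mass 24, value 96
Minimum mass: 14 kg.

14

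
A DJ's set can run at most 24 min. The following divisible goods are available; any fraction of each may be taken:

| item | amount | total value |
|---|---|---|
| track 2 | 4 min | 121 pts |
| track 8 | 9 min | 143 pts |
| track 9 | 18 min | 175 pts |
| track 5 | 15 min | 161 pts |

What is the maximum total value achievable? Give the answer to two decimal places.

Take in order of value per unit:
- track 2 (121/4 per unit): all 4 → value 121, running total 121.00
- track 8 (143/9 per unit): all 9 → value 143, running total 264.00
- track 5 (161/15 per unit): 11 of 15 → value 11×161/15 = 118.0667, running total 382.07
Total 382.07.

382.07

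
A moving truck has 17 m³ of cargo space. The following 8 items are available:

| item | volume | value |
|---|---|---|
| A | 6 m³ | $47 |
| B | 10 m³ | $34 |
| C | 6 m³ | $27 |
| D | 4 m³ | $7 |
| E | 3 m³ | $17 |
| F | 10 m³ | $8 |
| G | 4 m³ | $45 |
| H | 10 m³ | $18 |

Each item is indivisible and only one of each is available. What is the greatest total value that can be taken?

Check high-value combinations within 17 m³:
- A+C+G: volume 6+6+4=16, value 47+27+45=119
- A+D+E+G: volume 6+4+3+4=17, value 47+7+17+45=116
- A+E+G: volume 6+3+4=13, value 47+17+45=109
Best: $119.

$119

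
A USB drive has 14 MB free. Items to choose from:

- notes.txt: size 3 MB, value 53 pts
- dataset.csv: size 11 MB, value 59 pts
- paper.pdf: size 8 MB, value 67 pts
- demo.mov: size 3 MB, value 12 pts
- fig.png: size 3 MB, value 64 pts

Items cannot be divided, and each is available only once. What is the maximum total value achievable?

Check high-value combinations within 14 MB:
- notes.txt+paper.pdf+fig.png: size 3+8+3=14, value 53+67+64=184
- paper.pdf+demo.mov+fig.png: size 8+3+3=14, value 67+12+64=143
- notes.txt+paper.pdf+demo.mov: size 3+8+3=14, value 53+67+12=132
- paper.pdf+fig.png: size 8+3=11, value 67+64=131
- notes.txt+demo.mov+fig.png: size 3+3+3=9, value 53+12+64=129
Best: 184 pts.

184 pts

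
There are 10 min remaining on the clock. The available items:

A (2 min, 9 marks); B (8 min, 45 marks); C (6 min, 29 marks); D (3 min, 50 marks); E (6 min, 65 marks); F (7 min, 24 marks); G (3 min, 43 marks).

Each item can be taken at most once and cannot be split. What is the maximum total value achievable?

115 marks

Check high-value combinations within 10 min:
- D+E: time 3+6=9, value 50+65=115
- E+G: time 6+3=9, value 65+43=108
- A+D+G: time 2+3+3=8, value 9+50+43=102
Best: 115 marks.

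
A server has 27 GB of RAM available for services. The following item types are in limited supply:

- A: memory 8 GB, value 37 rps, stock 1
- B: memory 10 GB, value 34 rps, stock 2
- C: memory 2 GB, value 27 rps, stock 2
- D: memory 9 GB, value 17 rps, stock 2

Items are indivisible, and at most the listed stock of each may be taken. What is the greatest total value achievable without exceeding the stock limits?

125 rps

Best selections within memory 27 and stock limits:
- 1×A + 1×B + 2×C: memory 22, value 125
- 2×B + 2×C: memory 24, value 122
- 1×A + 2×C + 1×D: memory 21, value 108
- 1×B + 2×C + 1×D: memory 23, value 105
Best: 125 rps.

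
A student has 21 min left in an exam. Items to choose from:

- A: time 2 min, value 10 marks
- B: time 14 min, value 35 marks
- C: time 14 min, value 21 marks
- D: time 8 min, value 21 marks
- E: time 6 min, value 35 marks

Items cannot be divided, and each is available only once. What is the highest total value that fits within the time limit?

70 marks

Check high-value combinations within 21 min:
- B+E: time 14+6=20, value 35+35=70
- A+D+E: time 2+8+6=16, value 10+21+35=66
- D+E: time 8+6=14, value 21+35=56
- C+E: time 14+6=20, value 21+35=56
- A+E: time 2+6=8, value 10+35=45
Best: 70 marks.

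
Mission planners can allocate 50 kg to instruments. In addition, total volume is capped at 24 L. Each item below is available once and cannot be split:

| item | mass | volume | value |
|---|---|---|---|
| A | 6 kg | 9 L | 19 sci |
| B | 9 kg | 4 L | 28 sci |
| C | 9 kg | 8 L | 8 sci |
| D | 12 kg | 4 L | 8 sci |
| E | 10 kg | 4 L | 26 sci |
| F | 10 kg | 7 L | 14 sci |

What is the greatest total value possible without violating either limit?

87 sci

Feasible sets respecting both limits:
- A+B+E+F: mass 35, volume 24, value 87
- A+B+D+E: mass 37, volume 21, value 81
- B+C+E+F: mass 38, volume 23, value 76
- B+D+E+F: mass 41, volume 19, value 76
Best: 87 sci.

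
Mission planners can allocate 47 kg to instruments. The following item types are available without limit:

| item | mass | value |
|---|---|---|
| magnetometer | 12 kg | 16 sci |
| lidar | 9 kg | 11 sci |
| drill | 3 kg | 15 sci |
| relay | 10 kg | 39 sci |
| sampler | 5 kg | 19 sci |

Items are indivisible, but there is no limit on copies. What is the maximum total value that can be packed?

Best value-per-unit is drill at 15/3; filling with it alone gives 15×15 = 225.
Optimal mix: 14×drill + 1×sampler → mass 47, value 229.

229 sci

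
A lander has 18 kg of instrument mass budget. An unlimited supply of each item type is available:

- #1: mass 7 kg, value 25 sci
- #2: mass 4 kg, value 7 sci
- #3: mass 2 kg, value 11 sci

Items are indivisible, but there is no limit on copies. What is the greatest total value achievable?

99 sci

Best value-per-unit is #3 at 11/2, and filling with it alone uses mass 9×2=18. No mix of the others beats 9×11 = 99.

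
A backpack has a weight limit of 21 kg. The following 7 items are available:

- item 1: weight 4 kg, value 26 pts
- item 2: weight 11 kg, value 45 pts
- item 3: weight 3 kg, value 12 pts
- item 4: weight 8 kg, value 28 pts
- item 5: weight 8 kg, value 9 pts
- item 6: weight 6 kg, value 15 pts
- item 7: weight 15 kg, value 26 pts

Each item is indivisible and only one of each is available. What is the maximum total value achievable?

86 pts

Check high-value combinations within 21 kg:
- item 1+item 2+item 6: weight 4+11+6=21, value 26+45+15=86
- item 1+item 2+item 3: weight 4+11+3=18, value 26+45+12=83
- item 1+item 3+item 4+item 6: weight 4+3+8+6=21, value 26+12+28+15=81
- item 2+item 4: weight 11+8=19, value 45+28=73
Best: 86 pts.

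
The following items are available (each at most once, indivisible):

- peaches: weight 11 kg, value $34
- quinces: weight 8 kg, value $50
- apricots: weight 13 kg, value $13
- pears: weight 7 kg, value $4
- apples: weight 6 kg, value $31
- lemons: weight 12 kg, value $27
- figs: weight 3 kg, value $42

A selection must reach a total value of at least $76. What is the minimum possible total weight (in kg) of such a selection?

Subsets with value ≥ 76, sorted by total weight:
- quinces+figs: weight 11, value 92
- quinces+apples: weight 14, value 81
- peaches+figs: weight 14, value 76
Minimum weight: 11 kg.

11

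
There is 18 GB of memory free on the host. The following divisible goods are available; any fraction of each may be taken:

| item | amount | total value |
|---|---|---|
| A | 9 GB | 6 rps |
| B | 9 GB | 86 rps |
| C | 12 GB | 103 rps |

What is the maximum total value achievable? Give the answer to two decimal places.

Take in order of value per unit:
- B (86/9 per unit): all 9 → value 86, running total 86.00
- C (103/12 per unit): 9 of 12 → value 9×103/12 = 77.2500, running total 163.25
Total 163.25.

163.25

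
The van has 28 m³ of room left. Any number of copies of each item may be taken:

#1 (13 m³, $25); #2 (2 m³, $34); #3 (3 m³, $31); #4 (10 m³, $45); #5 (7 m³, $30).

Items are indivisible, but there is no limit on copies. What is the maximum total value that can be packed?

$476

Best value-per-unit is #2 at 34/2, and filling with it alone uses volume 14×2=28. No mix of the others beats 14×34 = 476.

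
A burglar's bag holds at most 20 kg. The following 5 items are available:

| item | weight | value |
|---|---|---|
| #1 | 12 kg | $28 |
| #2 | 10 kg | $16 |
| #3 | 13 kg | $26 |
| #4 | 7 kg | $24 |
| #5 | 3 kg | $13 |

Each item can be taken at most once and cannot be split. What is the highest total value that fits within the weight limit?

Check high-value combinations within 20 kg:
- #2+#4+#5: weight 10+7+3=20, value 16+24+13=53
- #1+#4: weight 12+7=19, value 28+24=52
- #3+#4: weight 13+7=20, value 26+24=50
- #1+#5: weight 12+3=15, value 28+13=41
- #2+#4: weight 10+7=17, value 16+24=40
Best: $53.

$53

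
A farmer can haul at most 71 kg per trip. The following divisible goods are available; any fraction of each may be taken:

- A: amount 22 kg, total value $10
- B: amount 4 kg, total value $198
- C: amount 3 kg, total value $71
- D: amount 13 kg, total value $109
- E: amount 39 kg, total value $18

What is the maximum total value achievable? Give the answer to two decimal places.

401.45

Take in order of value per unit:
- B (198/4 per unit): all 4 → value 198, running total 198.00
- C (71/3 per unit): all 3 → value 71, running total 269.00
- D (109/13 per unit): all 13 → value 109, running total 378.00
- E (18/39 per unit): all 39 → value 18, running total 396.00
- A (10/22 per unit): 12 of 22 → value 12×10/22 = 5.4545, running total 401.45
Total 401.45.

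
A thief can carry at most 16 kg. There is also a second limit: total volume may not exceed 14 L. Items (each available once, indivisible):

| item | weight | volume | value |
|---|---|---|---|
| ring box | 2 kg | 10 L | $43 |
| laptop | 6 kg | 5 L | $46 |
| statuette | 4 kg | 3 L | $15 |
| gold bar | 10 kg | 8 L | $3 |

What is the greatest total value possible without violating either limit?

Feasible sets respecting both limits:
- laptop+statuette: weight 10, volume 8, value 61
- ring box+statuette: weight 6, volume 13, value 58
- laptop+gold bar: weight 16, volume 13, value 49
Best: $61.

$61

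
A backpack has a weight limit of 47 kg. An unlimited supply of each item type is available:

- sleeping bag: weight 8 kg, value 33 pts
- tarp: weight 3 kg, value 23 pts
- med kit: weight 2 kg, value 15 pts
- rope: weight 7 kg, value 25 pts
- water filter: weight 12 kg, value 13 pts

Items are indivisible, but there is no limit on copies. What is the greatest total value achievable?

360 pts

Best value-per-unit is tarp at 23/3; filling with it alone gives 15×23 = 345.
Optimal mix: 15×tarp + 1×med kit → weight 47, value 360.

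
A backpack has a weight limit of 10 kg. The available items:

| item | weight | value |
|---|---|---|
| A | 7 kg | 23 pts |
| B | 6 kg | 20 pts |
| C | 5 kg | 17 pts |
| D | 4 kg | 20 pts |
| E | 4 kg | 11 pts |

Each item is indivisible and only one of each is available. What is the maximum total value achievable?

Check high-value combinations within 10 kg:
- B+D: weight 6+4=10, value 20+20=40
- C+D: weight 5+4=9, value 17+20=37
- D+E: weight 4+4=8, value 20+11=31
Best: 40 pts.

40 pts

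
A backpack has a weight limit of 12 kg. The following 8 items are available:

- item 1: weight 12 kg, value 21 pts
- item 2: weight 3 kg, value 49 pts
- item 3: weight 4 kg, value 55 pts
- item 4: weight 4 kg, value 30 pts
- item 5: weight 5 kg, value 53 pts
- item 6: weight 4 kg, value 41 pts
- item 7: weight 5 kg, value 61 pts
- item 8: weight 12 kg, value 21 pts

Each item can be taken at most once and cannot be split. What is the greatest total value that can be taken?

Check high-value combinations within 12 kg:
- item 2+item 3+item 7: weight 3+4+5=12, value 49+55+61=165
- item 2+item 3+item 5: weight 3+4+5=12, value 49+55+53=157
- item 2+item 6+item 7: weight 3+4+5=12, value 49+41+61=151
- item 2+item 3+item 6: weight 3+4+4=11, value 49+55+41=145
- item 2+item 5+item 6: weight 3+5+4=12, value 49+53+41=143
Best: 165 pts.

165 pts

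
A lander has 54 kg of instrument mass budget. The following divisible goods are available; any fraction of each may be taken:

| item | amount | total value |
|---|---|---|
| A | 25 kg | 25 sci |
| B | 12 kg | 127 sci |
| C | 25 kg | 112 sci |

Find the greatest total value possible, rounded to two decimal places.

256.00

Take in order of value per unit:
- B (127/12 per unit): all 12 → value 127, running total 127.00
- C (112/25 per unit): all 25 → value 112, running total 239.00
- A (25/25 per unit): 17 of 25 → value 17×25/25 = 17.0000, running total 256.00
Total 256.00.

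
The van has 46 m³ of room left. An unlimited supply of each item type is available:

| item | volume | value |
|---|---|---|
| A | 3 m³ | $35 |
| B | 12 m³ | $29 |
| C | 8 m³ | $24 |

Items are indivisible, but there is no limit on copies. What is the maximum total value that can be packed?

$525

Best value-per-unit is A at 35/3, and filling with it alone uses volume 15×3=45. No mix of the others beats 15×35 = 525.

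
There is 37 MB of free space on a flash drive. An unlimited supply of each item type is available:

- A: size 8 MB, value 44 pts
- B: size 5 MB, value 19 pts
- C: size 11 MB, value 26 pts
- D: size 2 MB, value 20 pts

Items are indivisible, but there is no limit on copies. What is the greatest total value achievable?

360 pts

Best value-per-unit is D at 20/2, and filling with it alone uses size 18×2=36. No mix of the others beats 18×20 = 360.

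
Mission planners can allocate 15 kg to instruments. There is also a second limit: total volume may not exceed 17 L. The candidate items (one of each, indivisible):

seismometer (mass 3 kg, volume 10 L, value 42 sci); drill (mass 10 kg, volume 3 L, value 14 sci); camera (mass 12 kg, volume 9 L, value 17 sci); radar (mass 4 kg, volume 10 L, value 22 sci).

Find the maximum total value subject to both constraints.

Feasible sets respecting both limits:
- seismometer+drill: mass 13, volume 13, value 56
- seismometer: mass 3, volume 10, value 42
- drill+radar: mass 14, volume 13, value 36
- radar: mass 4, volume 10, value 22
Best: 56 sci.

56 sci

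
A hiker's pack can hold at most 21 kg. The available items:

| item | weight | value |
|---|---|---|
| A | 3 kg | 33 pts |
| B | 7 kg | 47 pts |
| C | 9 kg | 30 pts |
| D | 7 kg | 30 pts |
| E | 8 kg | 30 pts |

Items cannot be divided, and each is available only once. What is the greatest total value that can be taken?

110 pts

Check high-value combinations within 21 kg:
- A+B+D: weight 3+7+7=17, value 33+47+30=110
- A+B+E: weight 3+7+8=18, value 33+47+30=110
- A+B+C: weight 3+7+9=19, value 33+47+30=110
- A+D+E: weight 3+7+8=18, value 33+30+30=93
Best: 110 pts.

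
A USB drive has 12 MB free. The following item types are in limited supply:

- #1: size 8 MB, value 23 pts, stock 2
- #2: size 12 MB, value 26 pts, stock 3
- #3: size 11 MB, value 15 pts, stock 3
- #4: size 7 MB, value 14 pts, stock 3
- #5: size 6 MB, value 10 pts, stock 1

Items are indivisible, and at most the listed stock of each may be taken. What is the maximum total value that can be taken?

26 pts

Top feasible selections:
- 1×#2: size 12, value 26
- 1×#1: size 8, value 23
- 1×#3: size 11, value 15
- 1×#4: size 7, value 14
Best: 26 pts.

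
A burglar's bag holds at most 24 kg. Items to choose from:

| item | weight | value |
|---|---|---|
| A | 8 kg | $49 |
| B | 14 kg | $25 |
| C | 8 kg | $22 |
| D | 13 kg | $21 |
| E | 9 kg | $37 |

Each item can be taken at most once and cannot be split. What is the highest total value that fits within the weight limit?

This is a 0/1 knapsack; check combinations near the capacity.
- A+E: weight 8+9=17, value 49+37=86
- A+B: weight 8+14=22, value 49+25=74
- A+C: weight 8+8=16, value 49+22=71
Best: $86.

$86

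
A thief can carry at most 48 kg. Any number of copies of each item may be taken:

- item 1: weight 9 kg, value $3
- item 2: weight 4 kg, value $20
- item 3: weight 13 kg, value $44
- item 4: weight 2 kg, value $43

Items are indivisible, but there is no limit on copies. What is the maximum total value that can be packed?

$1032

Best value-per-unit is item 4 at 43/2, and filling with it alone uses weight 24×2=48. No mix of the others beats 24×43 = 1032.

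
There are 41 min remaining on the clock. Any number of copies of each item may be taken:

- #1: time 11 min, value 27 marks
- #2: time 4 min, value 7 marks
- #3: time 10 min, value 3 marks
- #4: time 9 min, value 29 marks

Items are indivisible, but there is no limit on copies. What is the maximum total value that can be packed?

123 marks

Best value-per-unit is #4 at 29/9; filling with it alone gives 4×29 = 116.
Optimal mix: 1×#2 + 4×#4 → time 40, value 123.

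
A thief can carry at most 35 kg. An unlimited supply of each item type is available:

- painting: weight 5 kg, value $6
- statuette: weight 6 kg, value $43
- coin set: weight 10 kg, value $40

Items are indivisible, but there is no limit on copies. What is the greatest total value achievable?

Best value-per-unit is statuette at 43/6; filling with it alone gives 5×43 = 215.
Optimal mix: 1×painting + 5×statuette → weight 35, value 221.

$221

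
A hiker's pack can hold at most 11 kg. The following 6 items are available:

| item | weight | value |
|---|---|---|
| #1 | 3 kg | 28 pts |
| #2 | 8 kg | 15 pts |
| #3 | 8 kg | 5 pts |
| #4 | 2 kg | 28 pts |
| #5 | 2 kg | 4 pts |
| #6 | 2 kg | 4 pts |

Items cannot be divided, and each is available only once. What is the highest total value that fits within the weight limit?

Check high-value combinations within 11 kg:
- #1+#4+#5+#6: weight 3+2+2+2=9, value 28+28+4+4=64
- #1+#4+#5: weight 3+2+2=7, value 28+28+4=60
- #1+#4+#6: weight 3+2+2=7, value 28+28+4=60
Best: 64 pts.

64 pts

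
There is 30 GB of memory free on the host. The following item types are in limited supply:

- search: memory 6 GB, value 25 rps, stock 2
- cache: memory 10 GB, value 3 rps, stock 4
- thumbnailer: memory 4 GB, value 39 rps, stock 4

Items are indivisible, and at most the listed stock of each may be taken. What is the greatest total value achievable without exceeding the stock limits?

206 rps

Top feasible selections:
- 2×search + 4×thumbnailer: memory 28, value 206
- 1×search + 4×thumbnailer: memory 22, value 181
Best: 206 rps.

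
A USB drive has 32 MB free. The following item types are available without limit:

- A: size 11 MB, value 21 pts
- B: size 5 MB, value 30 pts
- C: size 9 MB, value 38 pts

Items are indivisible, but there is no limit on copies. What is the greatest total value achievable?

180 pts

Best value-per-unit is B at 30/5, and filling with it alone uses size 6×5=30. No mix of the others beats 6×30 = 180.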